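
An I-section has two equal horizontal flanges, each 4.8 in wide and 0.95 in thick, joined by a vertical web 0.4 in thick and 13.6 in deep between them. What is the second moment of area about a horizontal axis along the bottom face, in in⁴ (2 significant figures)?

Treat the section as a set of non-overlapping primitives; coordinates are from the bounding-box lower-left.
Bottom flange: 4.8 × 0.95, A = 4.56 in², y = 0.475 in, Ī = 0.343 in⁴.
Web: 0.4 × 13.6, A = 5.44 in², y = 7.75 in, Ī = 83.85 in⁴.
Top flange: 4.8 × 0.95, A = 4.56 in², y = 15.03 in, Ī = 0.343 in⁴.
Transfer each piece to the bottom edge using Ī + A·d² with d = y − 0:
  bottom flange: d = 0.475 in → contributes +1.372 in⁴
  web: d = 7.75 in → contributes +410.6 in⁴
  top flange: d = 15.03 in → contributes +1 030 in⁴
Total I = 1 442 in⁴.

I_base ≈ 1400 in⁴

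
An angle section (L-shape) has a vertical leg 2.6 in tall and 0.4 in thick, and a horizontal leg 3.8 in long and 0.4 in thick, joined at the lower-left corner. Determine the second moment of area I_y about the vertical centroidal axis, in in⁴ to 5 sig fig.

I_y ≈ 3.4515 in⁴

Break the section into simple shapes (no overlaps), measuring from the bottom-left corner of the bounding box.
Vertical leg: 0.4 × 2.6, A = 1.04 in², x = 0.2 in, Ī = 0.01386667 in⁴.
Horizontal leg (remainder): 3.4 × 0.4, A = 1.36 in², x = 2.1 in, Ī = 1.310133 in⁴.
Centroid: x̄ = ΣA·x / ΣA = 1.276667 in.
Transfer each piece to the vertical centroidal axis using Ī + A·d² with d = x − 1.276667:
  vertical leg: d = -1.076667 in → contributes +1.219446 in⁴
  horizontal leg (remainder): d = 0.8233333 in → contributes +2.232047 in⁴
Total I = 3.451493 in⁴.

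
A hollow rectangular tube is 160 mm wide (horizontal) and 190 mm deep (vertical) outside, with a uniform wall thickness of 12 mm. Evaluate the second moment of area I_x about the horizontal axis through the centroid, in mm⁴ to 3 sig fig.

I_x ≈ 3.96 × 10⁷ mm⁴

Split into non-overlapping primitives; take the origin at the lower-left of the bounding box.
Outer rectangle: 160 × 190, A = 30 400 mm², y = 95 mm, Ī = 91 453 333 mm⁴.
Inner void (subtracted): 136 × 166, A = 22 576 mm², y = 95 mm, Ī = 51 842 021 mm⁴.
By symmetry the centroid is at mid-height, ȳ = 95 mm.
All pieces are centred on the horizontal axis through the centroid, so I = ΣĪ (holes subtracted) = 39 611 312 mm⁴.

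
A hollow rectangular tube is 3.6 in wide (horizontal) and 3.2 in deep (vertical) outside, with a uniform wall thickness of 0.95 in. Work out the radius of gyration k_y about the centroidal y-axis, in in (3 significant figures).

k_y ≈ 1.13 in

Split into non-overlapping primitives; take the origin at the lower-left of the bounding box.
Outer rectangle: 3.6 × 3.2, A = 11.52 in², x = 1.8 in, Ī = 12.442 in⁴.
Inner void (subtracted): 1.7 × 1.3, A = 2.21 in², x = 1.8 in, Ī = 0.53224 in⁴.
By symmetry the centroid is at mid-width, x̄ = 1.8 in.
All pieces are centred on the centroidal y-axis, so I = ΣĪ (holes subtracted) = 11.909 in⁴.
Radius of gyration: k = √(I/A) = √(11.909 / 9.31) = 1.131 in.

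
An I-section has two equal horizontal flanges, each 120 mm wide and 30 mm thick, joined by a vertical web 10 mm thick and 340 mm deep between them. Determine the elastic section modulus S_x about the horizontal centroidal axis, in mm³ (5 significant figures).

Decompose the section into non-overlapping parts with the origin at the bottom-left of its bounding rectangle.
Bottom flange: 120 × 30, A = 3 600 mm², y = 15 mm, Ī = 270 000 mm⁴.
Web: 10 × 340, A = 3 400 mm², y = 200 mm, Ī = 32 753 333 mm⁴.
Top flange: 120 × 30, A = 3 600 mm², y = 385 mm, Ī = 270 000 mm⁴.
By symmetry the centroid is at mid-height, ȳ = 200 mm.
Transfer each piece to the horizontal centroidal axis using Ī + A·d² with d = y − 200:
  bottom flange: d = -185 mm → contributes +123 480 000 mm⁴
  web: d = 0 mm → contributes +32 753 333 mm⁴
  top flange: d = 185 mm → contributes +123 480 000 mm⁴
Total I = 279 713 333 mm⁴.
Extreme fibre distance c = 200 mm; S = I/c = 1 398 567 mm³.

S_x ≈ 1.3986 × 10⁶ mm³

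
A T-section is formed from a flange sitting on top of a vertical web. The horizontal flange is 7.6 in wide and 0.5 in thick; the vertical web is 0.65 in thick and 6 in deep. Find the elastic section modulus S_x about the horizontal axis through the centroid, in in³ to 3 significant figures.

S_x ≈ 6.97 in³

Break the section into simple shapes (no overlaps), measuring from the bottom-left corner of the bounding box.
Flange: 7.6 × 0.5, A = 3.8 in², y = 6.25 in, Ī = 0.079167 in⁴.
Web: 0.65 × 6, A = 3.9 in², y = 3 in, Ī = 11.7 in⁴.
Centroid: ȳ = ΣA·y / ΣA = 4.6039 in.
Transfer each piece to the horizontal axis through the centroid using Ī + A·d² with d = y − 4.6039:
  flange: d = 1.6461 in → contributes +10.376 in⁴
  web: d = -1.6039 in → contributes +21.733 in⁴
Total I = 32.109 in⁴.
Extreme fibre distance c = 4.6039 in; S = I/c = 6.9742 in³.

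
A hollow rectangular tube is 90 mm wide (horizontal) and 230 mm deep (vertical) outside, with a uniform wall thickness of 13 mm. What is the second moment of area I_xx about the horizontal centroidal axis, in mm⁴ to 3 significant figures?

I_xx ≈ 4.60 × 10⁷ mm⁴

Treat the section as a set of non-overlapping primitives; coordinates are from the bounding-box lower-left.
Outer rectangle: 90 × 230, A = 20 700 mm², y = 115 mm, Ī = 91 252 500 mm⁴.
Inner void (subtracted): 64 × 204, A = 13 056 mm², y = 115 mm, Ī = 45 278 208 mm⁴.
By symmetry the centroid is at mid-height, ȳ = 115 mm.
All pieces are centred on the horizontal centroidal axis, so I = ΣĪ (holes subtracted) = 45 974 292 mm⁴.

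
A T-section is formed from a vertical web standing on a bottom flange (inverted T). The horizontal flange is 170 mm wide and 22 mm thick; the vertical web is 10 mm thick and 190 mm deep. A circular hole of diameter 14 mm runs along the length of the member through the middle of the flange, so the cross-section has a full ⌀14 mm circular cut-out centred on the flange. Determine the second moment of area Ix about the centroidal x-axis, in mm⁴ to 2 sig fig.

Ix ≈ 2.0 × 10⁷ mm⁴

Break the section into simple shapes (no overlaps), measuring from the bottom-left corner of the bounding box.
Flange: 170 × 22, A = 3 740 mm², y = 11 mm, Ī = 150 847 mm⁴.
Web: 10 × 190, A = 1 900 mm², y = 117 mm, Ī = 5 715 833 mm⁴.
Hole (subtracted): ⌀14, A = 153.9 mm², y = 11 mm, Ī = 1 886 mm⁴.
Centroid: ȳ = ΣA·y / ΣA = 47.71 mm.
Transfer each piece to the centroidal x-axis using Ī + A·d² with d = y − 47.71:
  flange: d = -36.71 mm → contributes +5 191 294 mm⁴
  web: d = 69.29 mm → contributes +14 837 611 mm⁴
  hole: d = -36.71 mm → contributes −209 350 mm⁴
Total I = 19 819 556 mm⁴.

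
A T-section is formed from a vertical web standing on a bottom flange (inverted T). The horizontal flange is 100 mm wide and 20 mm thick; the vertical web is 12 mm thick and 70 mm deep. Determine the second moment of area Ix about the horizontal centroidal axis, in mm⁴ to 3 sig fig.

Decompose the section into non-overlapping parts with the origin at the bottom-left of its bounding rectangle.
Flange: 100 × 20, A = 2 000 mm², y = 10 mm, Ī = 66 667 mm⁴.
Web: 12 × 70, A = 840 mm², y = 55 mm, Ī = 343 000 mm⁴.
Centroid: ȳ = ΣA·y / ΣA = 23.31 mm.
Transfer each piece to the horizontal centroidal axis using Ī + A·d² with d = y − 23.31:
  flange: d = -13.31 mm → contributes +420 971 mm⁴
  web: d = 31.69 mm → contributes +1 186 583 mm⁴
Total I = 1 607 554 mm⁴.

Ix ≈ 1.61 × 10⁶ mm⁴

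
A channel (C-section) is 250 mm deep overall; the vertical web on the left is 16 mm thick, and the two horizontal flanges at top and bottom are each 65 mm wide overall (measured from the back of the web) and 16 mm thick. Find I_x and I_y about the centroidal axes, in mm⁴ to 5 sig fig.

I_x ≈ 4.2331 × 10⁷ mm⁴, I_y ≈ 1.5889 × 10⁶ mm⁴

Break the section into simple shapes (no overlaps), measuring from the bottom-left corner of the bounding box.
Web: 16 × 250, A = 4 000 mm², y = 125 mm, Ī = 20 833 333 mm⁴.
Top flange (beyond web): 49 × 16, A = 784 mm², y = 242 mm, Ī = 16725.33 mm⁴.
Bottom flange (beyond web): 49 × 16, A = 784 mm², y = 8 mm, Ī = 16725.33 mm⁴.
By symmetry the centroid is at mid-height, ȳ = 125 mm.
Transfer each piece to the centroidal x-axis using Ī + A·d² with d = y − 125:
  web: d = 0 mm → contributes +20 833 333 mm⁴
  top flange (beyond web): d = 117 mm → contributes +10 748 901 mm⁴
  bottom flange (beyond web): d = -117 mm → contributes +10 748 901 mm⁴
Total I = 42 331 136 mm⁴.
For the y-axis: x̄ = 17.1523 mm.
Repeating about the centroidal y-axis gives I_y = 1 588 863 mm⁴.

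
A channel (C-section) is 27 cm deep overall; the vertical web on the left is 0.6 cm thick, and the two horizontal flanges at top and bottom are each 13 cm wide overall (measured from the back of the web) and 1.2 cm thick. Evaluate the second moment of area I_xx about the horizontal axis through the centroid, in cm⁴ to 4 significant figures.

I_xx ≈ 5940 cm⁴

Decompose the section into non-overlapping parts with the origin at the bottom-left of its bounding rectangle.
Web: 0.6 × 27, A = 16.2 cm², y = 13.5 cm, Ī = 984.15 cm⁴.
Top flange (beyond web): 12.4 × 1.2, A = 14.88 cm², y = 26.4 cm, Ī = 1.7856 cm⁴.
Bottom flange (beyond web): 12.4 × 1.2, A = 14.88 cm², y = 0.6 cm, Ī = 1.7856 cm⁴.
By symmetry the centroid is at mid-height, ȳ = 13.5 cm.
Transfer each piece to the horizontal axis through the centroid using Ī + A·d² with d = y − 13.5:
  web: d = 0 cm → contributes +984.15 cm⁴
  top flange (beyond web): d = 12.9 cm → contributes +2477.97 cm⁴
  bottom flange (beyond web): d = -12.9 cm → contributes +2477.97 cm⁴
Total I = 5940.08 cm⁴.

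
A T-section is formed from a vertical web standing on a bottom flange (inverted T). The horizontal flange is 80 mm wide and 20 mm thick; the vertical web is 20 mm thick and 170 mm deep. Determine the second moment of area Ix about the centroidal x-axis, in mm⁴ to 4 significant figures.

Split into non-overlapping primitives; take the origin at the lower-left of the bounding box.
Flange: 80 × 20, A = 1 600 mm², y = 10 mm, Ī = 53333.3 mm⁴.
Web: 20 × 170, A = 3 400 mm², y = 105 mm, Ī = 8 188 333 mm⁴.
Centroid: ȳ = ΣA·y / ΣA = 74.6 mm.
Transfer each piece to the centroidal x-axis using Ī + A·d² with d = y − 74.6:
  flange: d = -64.6 mm → contributes +6 730 389 mm⁴
  web: d = 30.4 mm → contributes +11 330 477 mm⁴
Total I = 18 060 867 mm⁴.

Ix ≈ 1.806 × 10⁷ mm⁴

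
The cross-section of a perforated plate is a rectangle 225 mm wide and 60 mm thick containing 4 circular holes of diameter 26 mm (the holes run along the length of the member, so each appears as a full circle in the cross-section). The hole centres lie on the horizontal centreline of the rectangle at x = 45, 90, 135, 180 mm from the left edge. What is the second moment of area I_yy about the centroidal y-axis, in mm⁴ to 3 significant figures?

Break the section into simple shapes (no overlaps), measuring from the bottom-left corner of the bounding box.
Plate: 225 × 60, A = 13 500 mm², x = 112.5 mm, Ī = 56 953 125 mm⁴.
Hole 1 (subtracted): ⌀26, A = 530.93 mm², x = 45 mm, Ī = 22 432 mm⁴.
Hole 2 (subtracted): ⌀26, A = 530.93 mm², x = 90 mm, Ī = 22 432 mm⁴.
Hole 3 (subtracted): ⌀26, A = 530.93 mm², x = 135 mm, Ī = 22 432 mm⁴.
Hole 4 (subtracted): ⌀26, A = 530.93 mm², x = 180 mm, Ī = 22 432 mm⁴.
By symmetry the centroid is at mid-width, x̄ = 112.5 mm.
Transfer each piece to the centroidal y-axis using Ī + A·d² with d = x − 112.5:
  plate: d = 0 mm → contributes +56 953 125 mm⁴
  hole 1: d = -67.5 mm → contributes −2 441 478 mm⁴
  hole 2: d = -22.5 mm → contributes −291 215 mm⁴
  hole 3: d = 22.5 mm → contributes −291 215 mm⁴
  hole 4: d = 67.5 mm → contributes −2 441 478 mm⁴
Total I = 51 487 740 mm⁴.

I_yy ≈ 5.15 × 10⁷ mm⁴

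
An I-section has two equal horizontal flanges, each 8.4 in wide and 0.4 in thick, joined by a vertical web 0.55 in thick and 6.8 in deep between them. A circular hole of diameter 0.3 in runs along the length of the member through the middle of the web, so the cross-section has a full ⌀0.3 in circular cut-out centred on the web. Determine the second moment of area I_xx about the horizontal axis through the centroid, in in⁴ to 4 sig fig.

I_xx ≈ 101.6 in⁴

Split into non-overlapping primitives; take the origin at the lower-left of the bounding box.
Bottom flange: 8.4 × 0.4, A = 3.36 in², y = 0.2 in, Ī = 0.0448 in⁴.
Web: 0.55 × 6.8, A = 3.74 in², y = 3.8 in, Ī = 14.4115 in⁴.
Top flange: 8.4 × 0.4, A = 3.36 in², y = 7.4 in, Ī = 0.0448 in⁴.
Hole (subtracted): ⌀0.3, A = 0.0706858 in², y = 3.8 in, Ī = 0.000397608 in⁴.
By symmetry the centroid is at mid-height, ȳ = 3.8 in.
Transfer each piece to the horizontal axis through the centroid using Ī + A·d² with d = y − 3.8:
  bottom flange: d = -3.6 in → contributes +43.5904 in⁴
  web: d = 0 in → contributes +14.4115 in⁴
  top flange: d = 3.6 in → contributes +43.5904 in⁴
  hole: d = 0 in → contributes −0.000397608 in⁴
Total I = 101.592 in⁴.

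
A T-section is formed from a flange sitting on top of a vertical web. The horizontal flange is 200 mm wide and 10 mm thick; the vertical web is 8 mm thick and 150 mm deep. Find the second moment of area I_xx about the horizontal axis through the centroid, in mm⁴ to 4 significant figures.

Break the section into simple shapes (no overlaps), measuring from the bottom-left corner of the bounding box.
Flange: 200 × 10, A = 2 000 mm², y = 155 mm, Ī = 16666.7 mm⁴.
Web: 8 × 150, A = 1 200 mm², y = 75 mm, Ī = 2 250 000 mm⁴.
Centroid: ȳ = ΣA·y / ΣA = 125 mm.
Transfer each piece to the horizontal axis through the centroid using Ī + A·d² with d = y − 125:
  flange: d = 30 mm → contributes +1 816 667 mm⁴
  web: d = -50 mm → contributes +5 250 000 mm⁴
Total I = 7 066 667 mm⁴.

I_xx ≈ 7.067 × 10⁶ mm⁴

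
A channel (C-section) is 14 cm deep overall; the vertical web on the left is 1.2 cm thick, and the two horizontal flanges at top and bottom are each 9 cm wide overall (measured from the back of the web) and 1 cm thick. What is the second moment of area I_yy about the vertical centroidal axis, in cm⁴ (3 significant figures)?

Decompose the section into non-overlapping parts with the origin at the bottom-left of its bounding rectangle.
Web: 1.2 × 14, A = 16.8 cm², x = 0.6 cm, Ī = 2.016 cm⁴.
Top flange (beyond web): 7.8 × 1, A = 7.8 cm², x = 5.1 cm, Ī = 39.546 cm⁴.
Bottom flange (beyond web): 7.8 × 1, A = 7.8 cm², x = 5.1 cm, Ī = 39.546 cm⁴.
Centroid: x̄ = ΣA·x / ΣA = 2.7667 cm.
Transfer each piece to the vertical centroidal axis using Ī + A·d² with d = x − 2.7667:
  web: d = -2.1667 cm → contributes +80.883 cm⁴
  top flange (beyond web): d = 2.3333 cm → contributes +82.013 cm⁴
  bottom flange (beyond web): d = 2.3333 cm → contributes +82.013 cm⁴
Total I = 244.91 cm⁴.

I_yy ≈ 245 cm⁴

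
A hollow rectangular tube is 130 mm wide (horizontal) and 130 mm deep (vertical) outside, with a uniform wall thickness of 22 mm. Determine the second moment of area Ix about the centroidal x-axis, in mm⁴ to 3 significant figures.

Split into non-overlapping primitives; take the origin at the lower-left of the bounding box.
Outer rectangle: 130 × 130, A = 16 900 mm², y = 65 mm, Ī = 23 800 833 mm⁴.
Inner void (subtracted): 86 × 86, A = 7 396 mm², y = 65 mm, Ī = 4 558 401 mm⁴.
By symmetry the centroid is at mid-height, ȳ = 65 mm.
All pieces are centred on the centroidal x-axis, so I = ΣĪ (holes subtracted) = 19 242 432 mm⁴.

Ix ≈ 1.92 × 10⁷ mm⁴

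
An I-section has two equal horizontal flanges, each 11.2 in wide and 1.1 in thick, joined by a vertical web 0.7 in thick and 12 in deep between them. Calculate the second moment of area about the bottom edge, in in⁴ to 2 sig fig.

Decompose the section into non-overlapping parts with the origin at the bottom-left of its bounding rectangle.
Bottom flange: 11.2 × 1.1, A = 12.32 in², y = 0.55 in, Ī = 1.242 in⁴.
Web: 0.7 × 12, A = 8.4 in², y = 7.1 in, Ī = 100.8 in⁴.
Top flange: 11.2 × 1.1, A = 12.32 in², y = 13.65 in, Ī = 1.242 in⁴.
Transfer each piece to a horizontal axis along the bottom face using Ī + A·d² with d = y − 0:
  bottom flange: d = 0.55 in → contributes +4.969 in⁴
  web: d = 7.1 in → contributes +524.2 in⁴
  top flange: d = 13.65 in → contributes +2 297 in⁴
Total I = 2 826 in⁴.

I_base ≈ 2800 in⁴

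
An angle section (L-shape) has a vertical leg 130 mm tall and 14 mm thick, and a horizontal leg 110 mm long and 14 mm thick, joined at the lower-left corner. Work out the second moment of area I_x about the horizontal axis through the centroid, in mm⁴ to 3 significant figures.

I_x ≈ 5.19 × 10⁶ mm⁴

Split into non-overlapping primitives; take the origin at the lower-left of the bounding box.
Vertical leg: 14 × 130, A = 1 820 mm², y = 65 mm, Ī = 2 563 167 mm⁴.
Horizontal leg (remainder): 96 × 14, A = 1 344 mm², y = 7 mm, Ī = 21 952 mm⁴.
Centroid: ȳ = ΣA·y / ΣA = 40.363 mm.
Transfer each piece to the horizontal axis through the centroid using Ī + A·d² with d = y − 40.363:
  vertical leg: d = 24.637 mm → contributes +3 667 889 mm⁴
  horizontal leg (remainder): d = -33.363 mm → contributes +1 517 930 mm⁴
Total I = 5 185 818 mm⁴.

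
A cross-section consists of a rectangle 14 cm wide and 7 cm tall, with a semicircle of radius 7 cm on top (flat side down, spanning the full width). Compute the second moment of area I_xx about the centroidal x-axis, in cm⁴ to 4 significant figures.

I_xx ≈ 2469 cm⁴

Split into non-overlapping primitives; take the origin at the lower-left of the bounding box.
Rectangular body: 14 × 7, A = 98 cm², y = 3.5 cm, Ī = 400.167 cm⁴.
Semicircular cap: semicircle r = 7, A = 76.969 cm², y = 9.97089 cm, Ī = 263.526 cm⁴.
Centroid: ȳ = ΣA·y / ΣA = 6.34655 cm.
Transfer each piece to the centroidal x-axis using Ī + A·d² with d = y − 6.34655:
  rectangular body: d = -2.84655 cm → contributes +1194.25 cm⁴
  semicircular cap: d = 3.62434 cm → contributes +1274.58 cm⁴
Total I = 2468.83 cm⁴.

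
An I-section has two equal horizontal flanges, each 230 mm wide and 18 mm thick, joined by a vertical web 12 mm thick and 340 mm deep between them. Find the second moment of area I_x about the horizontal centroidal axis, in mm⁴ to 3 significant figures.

Split into non-overlapping primitives; take the origin at the lower-left of the bounding box.
Bottom flange: 230 × 18, A = 4 140 mm², y = 9 mm, Ī = 111 780 mm⁴.
Web: 12 × 340, A = 4 080 mm², y = 188 mm, Ī = 39 304 000 mm⁴.
Top flange: 230 × 18, A = 4 140 mm², y = 367 mm, Ī = 111 780 mm⁴.
By symmetry the centroid is at mid-height, ȳ = 188 mm.
Transfer each piece to the horizontal centroidal axis using Ī + A·d² with d = y − 188:
  bottom flange: d = -179 mm → contributes +132 761 520 mm⁴
  web: d = 0 mm → contributes +39 304 000 mm⁴
  top flange: d = 179 mm → contributes +132 761 520 mm⁴
Total I = 304 827 040 mm⁴.

I_x ≈ 3.05 × 10⁸ mm⁴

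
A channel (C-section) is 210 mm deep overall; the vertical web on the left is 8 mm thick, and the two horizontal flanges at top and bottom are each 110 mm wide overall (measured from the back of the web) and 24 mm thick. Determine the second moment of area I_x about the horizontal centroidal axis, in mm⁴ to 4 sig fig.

Split into non-overlapping primitives; take the origin at the lower-left of the bounding box.
Web: 8 × 210, A = 1 680 mm², y = 105 mm, Ī = 6 174 000 mm⁴.
Top flange (beyond web): 102 × 24, A = 2 448 mm², y = 198 mm, Ī = 117 504 mm⁴.
Bottom flange (beyond web): 102 × 24, A = 2 448 mm², y = 12 mm, Ī = 117 504 mm⁴.
By symmetry the centroid is at mid-height, ȳ = 105 mm.
Transfer each piece to the horizontal centroidal axis using Ī + A·d² with d = y − 105:
  web: d = 0 mm → contributes +6 174 000 mm⁴
  top flange (beyond web): d = 93 mm → contributes +21 290 256 mm⁴
  bottom flange (beyond web): d = -93 mm → contributes +21 290 256 mm⁴
Total I = 48 754 512 mm⁴.

I_x ≈ 4.875 × 10⁷ mm⁴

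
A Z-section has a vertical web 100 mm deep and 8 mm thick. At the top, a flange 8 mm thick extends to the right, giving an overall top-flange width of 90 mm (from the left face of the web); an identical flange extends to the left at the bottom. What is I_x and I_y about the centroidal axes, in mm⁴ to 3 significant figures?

I_x ≈ 3.45 × 10⁶ mm⁴, I_y ≈ 3.40 × 10⁶ mm⁴

Split into non-overlapping primitives; take the origin at the lower-left of the bounding box.
Web: 8 × 100, A = 800 mm², y = 50 mm, Ī = 666 667 mm⁴.
Top flange (beyond web): 82 × 8, A = 656 mm², y = 96 mm, Ī = 3498.7 mm⁴.
Bottom flange (beyond web): 82 × 8, A = 656 mm², y = 4 mm, Ī = 3498.7 mm⁴.
Centroid: ȳ = ΣA·y / ΣA = 50 mm.
Transfer each piece to the centroidal x-axis using Ī + A·d² with d = y − 50:
  web: d = 0 mm → contributes +666 667 mm⁴
  top flange (beyond web): d = 46 mm → contributes +1 391 595 mm⁴
  bottom flange (beyond web): d = -46 mm → contributes +1 391 595 mm⁴
Total I = 3 449 856 mm⁴.
For the y-axis: x̄ = 86 mm.
Repeating about the centroidal y-axis gives I_y = 3 396 224 mm⁴.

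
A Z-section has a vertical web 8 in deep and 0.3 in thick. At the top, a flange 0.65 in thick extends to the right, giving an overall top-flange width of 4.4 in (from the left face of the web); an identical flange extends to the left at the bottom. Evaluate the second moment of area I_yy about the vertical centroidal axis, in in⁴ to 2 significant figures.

Treat the section as a set of non-overlapping primitives; coordinates are from the bounding-box lower-left.
Web: 0.3 × 8, A = 2.4 in², x = 4.25 in, Ī = 0.018 in⁴.
Top flange (beyond web): 4.1 × 0.65, A = 2.665 in², x = 6.45 in, Ī = 3.733 in⁴.
Bottom flange (beyond web): 4.1 × 0.65, A = 2.665 in², x = 2.05 in, Ī = 3.733 in⁴.
Centroid: x̄ = ΣA·x / ΣA = 4.25 in.
Transfer each piece to the vertical centroidal axis using Ī + A·d² with d = x − 4.25:
  web: d = 0 in → contributes +0.018 in⁴
  top flange (beyond web): d = 2.2 in → contributes +16.63 in⁴
  bottom flange (beyond web): d = -2.2 in → contributes +16.63 in⁴
Total I = 33.28 in⁴.

I_yy ≈ 33 in⁴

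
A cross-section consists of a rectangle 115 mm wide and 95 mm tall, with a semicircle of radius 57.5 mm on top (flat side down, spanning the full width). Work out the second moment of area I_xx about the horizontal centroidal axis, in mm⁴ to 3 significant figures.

I_xx ≈ 2.76 × 10⁷ mm⁴

Split into non-overlapping primitives; take the origin at the lower-left of the bounding box.
Rectangular body: 115 × 95, A = 10 925 mm², y = 47.5 mm, Ī = 8 216 510 mm⁴.
Semicircular cap: semicircle r = 57.5, A = 5193.4 mm², y = 119.4 mm, Ī = 1 199 785 mm⁴.
Centroid: ȳ = ΣA·y / ΣA = 70.668 mm.
Transfer each piece to the horizontal centroidal axis using Ī + A·d² with d = y − 70.668:
  rectangular body: d = -23.168 mm → contributes +14 080 450 mm⁴
  semicircular cap: d = 48.736 mm → contributes +13 535 245 mm⁴
Total I = 27 615 694 mm⁴.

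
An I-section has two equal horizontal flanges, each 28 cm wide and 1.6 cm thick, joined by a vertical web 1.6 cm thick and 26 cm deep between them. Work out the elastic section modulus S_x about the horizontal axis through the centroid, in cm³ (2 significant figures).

S_x ≈ 1300 cm³

Treat the section as a set of non-overlapping primitives; coordinates are from the bounding-box lower-left.
Bottom flange: 28 × 1.6, A = 44.8 cm², y = 0.8 cm, Ī = 9.557 cm⁴.
Web: 1.6 × 26, A = 41.6 cm², y = 14.6 cm, Ī = 2 343 cm⁴.
Top flange: 28 × 1.6, A = 44.8 cm², y = 28.4 cm, Ī = 9.557 cm⁴.
By symmetry the centroid is at mid-height, ȳ = 14.6 cm.
Transfer each piece to the horizontal axis through the centroid using Ī + A·d² with d = y − 14.6:
  bottom flange: d = -13.8 cm → contributes +8 541 cm⁴
  web: d = 0 cm → contributes +2 343 cm⁴
  top flange: d = 13.8 cm → contributes +8 541 cm⁴
Total I = 19 426 cm⁴.
Extreme fibre distance c = 14.6 cm; S = I/c = 1 331 cm³.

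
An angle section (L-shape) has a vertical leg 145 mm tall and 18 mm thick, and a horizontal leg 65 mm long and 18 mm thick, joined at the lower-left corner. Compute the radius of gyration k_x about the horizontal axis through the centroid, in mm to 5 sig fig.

k_x ≈ 45.555 mm

Split into non-overlapping primitives; take the origin at the lower-left of the bounding box.
Vertical leg: 18 × 145, A = 2 610 mm², y = 72.5 mm, Ī = 4 572 938 mm⁴.
Horizontal leg (remainder): 47 × 18, A = 846 mm², y = 9 mm, Ī = 22 842 mm⁴.
Centroid: ȳ = ΣA·y / ΣA = 56.95573 mm.
Transfer each piece to the horizontal axis through the centroid using Ī + A·d² with d = y − 56.95573:
  vertical leg: d = 15.54427 mm → contributes +5 203 577 mm⁴
  horizontal leg (remainder): d = -47.95573 mm → contributes +1 968 432 mm⁴
Total I = 7 172 009 mm⁴.
Radius of gyration: k = √(I/A) = √(7 172 009 / 3 456) = 45.55474 mm.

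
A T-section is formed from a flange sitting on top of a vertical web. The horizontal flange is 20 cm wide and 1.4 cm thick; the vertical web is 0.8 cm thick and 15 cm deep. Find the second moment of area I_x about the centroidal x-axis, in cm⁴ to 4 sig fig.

Decompose the section into non-overlapping parts with the origin at the bottom-left of its bounding rectangle.
Flange: 20 × 1.4, A = 28 cm², y = 15.7 cm, Ī = 4.57333 cm⁴.
Web: 0.8 × 15, A = 12 cm², y = 7.5 cm, Ī = 225 cm⁴.
Centroid: ȳ = ΣA·y / ΣA = 13.24 cm.
Transfer each piece to the centroidal x-axis using Ī + A·d² with d = y − 13.24:
  flange: d = 2.46 cm → contributes +174.018 cm⁴
  web: d = -5.74 cm → contributes +620.371 cm⁴
Total I = 794.389 cm⁴.

I_x ≈ 794.4 cm⁴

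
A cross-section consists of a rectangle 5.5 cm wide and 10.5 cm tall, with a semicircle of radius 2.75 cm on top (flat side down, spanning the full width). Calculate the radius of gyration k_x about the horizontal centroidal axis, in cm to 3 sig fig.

k_x ≈ 3.68 cm

Break the section into simple shapes (no overlaps), measuring from the bottom-left corner of the bounding box.
Rectangular body: 5.5 × 10.5, A = 57.75 cm², y = 5.25 cm, Ī = 530.58 cm⁴.
Semicircular cap: semicircle r = 2.75, A = 11.879 cm², y = 11.667 cm, Ī = 6.2772 cm⁴.
Centroid: ȳ = ΣA·y / ΣA = 6.3448 cm.
Transfer each piece to the horizontal centroidal axis using Ī + A·d² with d = y − 6.3448:
  rectangular body: d = -1.0948 cm → contributes +599.8 cm⁴
  semicircular cap: d = 5.3223 cm → contributes +342.78 cm⁴
Total I = 942.58 cm⁴.
Radius of gyration: k = √(I/A) = √(942.58 / 69.629) = 3.6793 cm.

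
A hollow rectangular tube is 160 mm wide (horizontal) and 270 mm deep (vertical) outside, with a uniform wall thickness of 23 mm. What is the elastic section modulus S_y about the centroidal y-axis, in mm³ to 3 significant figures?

Treat the section as a set of non-overlapping primitives; coordinates are from the bounding-box lower-left.
Outer rectangle: 160 × 270, A = 43 200 mm², x = 80 mm, Ī = 92 160 000 mm⁴.
Inner void (subtracted): 114 × 224, A = 25 536 mm², x = 80 mm, Ī = 27 655 488 mm⁴.
By symmetry the centroid is at mid-width, x̄ = 80 mm.
All pieces are centred on the centroidal y-axis, so I = ΣĪ (holes subtracted) = 64 504 512 mm⁴.
Extreme fibre distance c = 80 mm; S = I/c = 806 306 mm³.

S_y ≈ 8.06 × 10⁵ mm³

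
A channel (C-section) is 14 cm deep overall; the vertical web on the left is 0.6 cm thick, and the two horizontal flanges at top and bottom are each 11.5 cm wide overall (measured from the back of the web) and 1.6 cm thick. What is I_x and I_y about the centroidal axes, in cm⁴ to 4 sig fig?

I_x ≈ 1485 cm⁴, I_y ≈ 569.4 cm⁴

Split into non-overlapping primitives; take the origin at the lower-left of the bounding box.
Web: 0.6 × 14, A = 8.4 cm², y = 7 cm, Ī = 137.2 cm⁴.
Top flange (beyond web): 10.9 × 1.6, A = 17.44 cm², y = 13.2 cm, Ī = 3.72053 cm⁴.
Bottom flange (beyond web): 10.9 × 1.6, A = 17.44 cm², y = 0.8 cm, Ī = 3.72053 cm⁴.
By symmetry the centroid is at mid-height, ȳ = 7 cm.
Transfer each piece to the centroidal x-axis using Ī + A·d² with d = y − 7:
  web: d = 0 cm → contributes +137.2 cm⁴
  top flange (beyond web): d = 6.2 cm → contributes +674.114 cm⁴
  bottom flange (beyond web): d = -6.2 cm → contributes +674.114 cm⁴
Total I = 1485.43 cm⁴.
For the y-axis: x̄ = 4.93401 cm.
Repeating about the centroidal y-axis gives I_y = 569.416 cm⁴.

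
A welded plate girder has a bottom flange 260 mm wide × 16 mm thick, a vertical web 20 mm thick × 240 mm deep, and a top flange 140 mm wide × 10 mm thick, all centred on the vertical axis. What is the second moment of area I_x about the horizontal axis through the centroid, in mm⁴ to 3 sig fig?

I_x ≈ 1.01 × 10⁸ mm⁴

Break the section into simple shapes (no overlaps), measuring from the bottom-left corner of the bounding box.
Bottom plate: 260 × 16, A = 4 160 mm², y = 8 mm, Ī = 88 747 mm⁴.
Web plate: 20 × 240, A = 4 800 mm², y = 136 mm, Ī = 23 040 000 mm⁴.
Top plate: 140 × 10, A = 1 400 mm², y = 261 mm, Ī = 11 667 mm⁴.
Centroid: ȳ = ΣA·y / ΣA = 101.49 mm.
Transfer each piece to the horizontal axis through the centroid using Ī + A·d² with d = y − 101.49:
  bottom plate: d = -93.494 mm → contributes +36 452 001 mm⁴
  web plate: d = 34.506 mm → contributes +28 755 118 mm⁴
  top plate: d = 159.51 mm → contributes +35 630 603 mm⁴
Total I = 100 837 723 mm⁴.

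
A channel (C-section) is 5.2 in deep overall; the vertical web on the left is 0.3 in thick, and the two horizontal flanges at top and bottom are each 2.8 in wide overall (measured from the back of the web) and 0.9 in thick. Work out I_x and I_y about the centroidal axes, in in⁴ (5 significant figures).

Split into non-overlapping primitives; take the origin at the lower-left of the bounding box.
Web: 0.3 × 5.2, A = 1.56 in², y = 2.6 in, Ī = 3.5152 in⁴.
Top flange (beyond web): 2.5 × 0.9, A = 2.25 in², y = 4.75 in, Ī = 0.151875 in⁴.
Bottom flange (beyond web): 2.5 × 0.9, A = 2.25 in², y = 0.45 in, Ī = 0.151875 in⁴.
By symmetry the centroid is at mid-height, ȳ = 2.6 in.
Transfer each piece to the centroidal x-axis using Ī + A·d² with d = y − 2.6:
  web: d = 0 in → contributes +3.5152 in⁴
  top flange (beyond web): d = 2.15 in → contributes +10.5525 in⁴
  bottom flange (beyond web): d = -2.15 in → contributes +10.5525 in⁴
Total I = 24.6202 in⁴.
For the y-axis: x̄ = 1.189604 in.
Repeating about the centroidal y-axis gives I_y = 4.625945 in⁴.

I_x ≈ 24.620 in⁴, I_y ≈ 4.6259 in⁴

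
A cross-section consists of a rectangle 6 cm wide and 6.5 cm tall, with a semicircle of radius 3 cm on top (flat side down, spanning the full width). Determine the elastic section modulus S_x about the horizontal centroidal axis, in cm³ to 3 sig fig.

S_x ≈ 71.0 cm³

Decompose the section into non-overlapping parts with the origin at the bottom-left of its bounding rectangle.
Rectangular body: 6 × 6.5, A = 39 cm², y = 3.25 cm, Ī = 137.31 cm⁴.
Semicircular cap: semicircle r = 3, A = 14.137 cm², y = 7.7732 cm, Ī = 8.8903 cm⁴.
Centroid: ȳ = ΣA·y / ΣA = 4.4534 cm.
Transfer each piece to the horizontal centroidal axis using Ī + A·d² with d = y − 4.4534:
  rectangular body: d = -1.2034 cm → contributes +193.79 cm⁴
  semicircular cap: d = 3.3198 cm → contributes +164.7 cm⁴
Total I = 358.49 cm⁴.
Extreme fibre distance c = 5.0466 cm; S = I/c = 71.036 cm³.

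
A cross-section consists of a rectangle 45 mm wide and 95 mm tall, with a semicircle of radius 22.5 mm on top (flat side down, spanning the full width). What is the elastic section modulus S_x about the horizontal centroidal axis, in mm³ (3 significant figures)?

Treat the section as a set of non-overlapping primitives; coordinates are from the bounding-box lower-left.
Rectangular body: 45 × 95, A = 4 275 mm², y = 47.5 mm, Ī = 3 215 156 mm⁴.
Semicircular cap: semicircle r = 22.5, A = 795.22 mm², y = 104.55 mm, Ī = 28 130 mm⁴.
Centroid: ȳ = ΣA·y / ΣA = 56.448 mm.
Transfer each piece to the horizontal centroidal axis using Ī + A·d² with d = y − 56.448:
  rectangular body: d = -8.9476 mm → contributes +3 557 414 mm⁴
  semicircular cap: d = 48.102 mm → contributes +1 868 075 mm⁴
Total I = 5 425 489 mm⁴.
Extreme fibre distance c = 61.052 mm; S = I/c = 88 866 mm³.

S_x ≈ 8.89 × 10⁴ mm³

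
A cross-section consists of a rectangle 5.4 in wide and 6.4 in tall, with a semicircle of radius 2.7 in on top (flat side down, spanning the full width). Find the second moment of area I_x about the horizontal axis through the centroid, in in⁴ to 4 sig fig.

Break the section into simple shapes (no overlaps), measuring from the bottom-left corner of the bounding box.
Rectangular body: 5.4 × 6.4, A = 34.56 in², y = 3.2 in, Ī = 117.965 in⁴.
Semicircular cap: semicircle r = 2.7, A = 11.4511 in², y = 7.54592 in, Ī = 5.83293 in⁴.
Centroid: ȳ = ΣA·y / ΣA = 4.2816 in.
Transfer each piece to the horizontal axis through the centroid using Ī + A·d² with d = y − 4.2816:
  rectangular body: d = -1.0816 in → contributes +158.395 in⁴
  semicircular cap: d = 3.26432 in → contributes +127.853 in⁴
Total I = 286.248 in⁴.

I_x ≈ 286.2 in⁴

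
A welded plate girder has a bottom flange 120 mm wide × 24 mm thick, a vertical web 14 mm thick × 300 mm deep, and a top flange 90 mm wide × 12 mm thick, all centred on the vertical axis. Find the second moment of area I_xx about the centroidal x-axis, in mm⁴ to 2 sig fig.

I_xx ≈ 1.2 × 10⁸ mm⁴

Break the section into simple shapes (no overlaps), measuring from the bottom-left corner of the bounding box.
Bottom plate: 120 × 24, A = 2 880 mm², y = 12 mm, Ī = 138 240 mm⁴.
Web plate: 14 × 300, A = 4 200 mm², y = 174 mm, Ī = 31 500 000 mm⁴.
Top plate: 90 × 12, A = 1 080 mm², y = 330 mm, Ī = 12 960 mm⁴.
Centroid: ȳ = ΣA·y / ΣA = 137.5 mm.
Transfer each piece to the centroidal x-axis using Ī + A·d² with d = y − 137.5:
  bottom plate: d = -125.5 mm → contributes +45 477 701 mm⁴
  web plate: d = 36.53 mm → contributes +37 104 471 mm⁴
  top plate: d = 192.5 mm → contributes +40 045 940 mm⁴
Total I = 122 628 113 mm⁴.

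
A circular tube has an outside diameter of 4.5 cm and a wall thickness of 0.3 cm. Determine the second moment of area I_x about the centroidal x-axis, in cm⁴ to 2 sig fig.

Treat the section as a set of non-overlapping primitives; coordinates are from the bounding-box lower-left.
Outer circle: ⌀4.5, A = 15.9 cm², y = 2.25 cm, Ī = 20.13 cm⁴.
Bore (subtracted): ⌀3.9, A = 11.95 cm², y = 2.25 cm, Ī = 11.36 cm⁴.
By symmetry the centroid is at mid-height, ȳ = 2.25 cm.
All pieces are centred on the centroidal x-axis, so I = ΣĪ (holes subtracted) = 8.773 cm⁴.

I_x ≈ 8.8 cm⁴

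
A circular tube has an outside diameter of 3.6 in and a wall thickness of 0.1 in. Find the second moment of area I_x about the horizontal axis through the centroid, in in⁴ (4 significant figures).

Decompose the section into non-overlapping parts with the origin at the bottom-left of its bounding rectangle.
Outer circle: ⌀3.6, A = 10.1788 in², y = 1.8 in, Ī = 8.2448 in⁴.
Bore (subtracted): ⌀3.4, A = 9.0792 in², y = 1.8 in, Ī = 6.55972 in⁴.
By symmetry the centroid is at mid-height, ȳ = 1.8 in.
All pieces are centred on the horizontal axis through the centroid, so I = ΣĪ (holes subtracted) = 1.68507 in⁴.

I_x ≈ 1.685 in⁴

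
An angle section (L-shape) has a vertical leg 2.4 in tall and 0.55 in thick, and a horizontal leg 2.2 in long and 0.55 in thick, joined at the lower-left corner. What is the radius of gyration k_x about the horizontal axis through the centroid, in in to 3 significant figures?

k_x ≈ 0.708 in

Break the section into simple shapes (no overlaps), measuring from the bottom-left corner of the bounding box.
Vertical leg: 0.55 × 2.4, A = 1.32 in², y = 1.2 in, Ī = 0.6336 in⁴.
Horizontal leg (remainder): 1.65 × 0.55, A = 0.9075 in², y = 0.275 in, Ī = 0.022877 in⁴.
Centroid: ȳ = ΣA·y / ΣA = 0.82315 in.
Transfer each piece to the horizontal axis through the centroid using Ī + A·d² with d = y − 0.82315:
  vertical leg: d = 0.37685 in → contributes +0.82106 in⁴
  horizontal leg (remainder): d = -0.54815 in → contributes +0.29555 in⁴
Total I = 1.1166 in⁴.
Radius of gyration: k = √(I/A) = √(1.1166 / 2.2275) = 0.70801 in.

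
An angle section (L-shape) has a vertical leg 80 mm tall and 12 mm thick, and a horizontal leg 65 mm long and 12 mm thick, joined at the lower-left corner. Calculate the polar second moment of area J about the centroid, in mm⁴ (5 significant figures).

J ≈ 1.5263 × 10⁶ mm⁴

Treat the section as a set of non-overlapping primitives; coordinates are from the bounding-box lower-left.
Vertical leg: 12 × 80, A = 960 mm², y = 40 mm, Ī = 512 000 mm⁴.
Horizontal leg (remainder): 53 × 12, A = 636 mm², y = 6 mm, Ī = 7 632 mm⁴.
Centroid: ȳ = ΣA·y / ΣA = 26.45113 mm.
Transfer each piece to the centroidal x-axis using Ī + A·d² with d = y − 26.45113:
  vertical leg: d = 13.54887 mm → contributes +688229.1 mm⁴
  horizontal leg (remainder): d = -20.45113 mm → contributes +273638.1 mm⁴
Total I = 961867.2 mm⁴.
For the y-axis: x̄ = 18.95113 mm.
Repeating about the centroidal y-axis gives I_y = 564472.2 mm⁴.
Polar second moment: J = I_x + I_y = 1 526 339 mm⁴.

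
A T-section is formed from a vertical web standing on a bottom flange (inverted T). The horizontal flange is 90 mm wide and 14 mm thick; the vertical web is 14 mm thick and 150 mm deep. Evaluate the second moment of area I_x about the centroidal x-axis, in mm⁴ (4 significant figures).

Split into non-overlapping primitives; take the origin at the lower-left of the bounding box.
Flange: 90 × 14, A = 1 260 mm², y = 7 mm, Ī = 20 580 mm⁴.
Web: 14 × 150, A = 2 100 mm², y = 89 mm, Ī = 3 937 500 mm⁴.
Centroid: ȳ = ΣA·y / ΣA = 58.25 mm.
Transfer each piece to the centroidal x-axis using Ī + A·d² with d = y − 58.25:
  flange: d = -51.25 mm → contributes +3 330 049 mm⁴
  web: d = 30.75 mm → contributes +5 923 181 mm⁴
Total I = 9 253 230 mm⁴.

I_x ≈ 9.253 × 10⁶ mm⁴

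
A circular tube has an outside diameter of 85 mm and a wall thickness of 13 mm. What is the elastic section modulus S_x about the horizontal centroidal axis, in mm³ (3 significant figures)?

Split into non-overlapping primitives; take the origin at the lower-left of the bounding box.
Outer circle: ⌀85, A = 5674.5 mm², y = 42.5 mm, Ī = 2 562 392 mm⁴.
Bore (subtracted): ⌀59, A = 2 734 mm², y = 42.5 mm, Ī = 594 810 mm⁴.
By symmetry the centroid is at mid-height, ȳ = 42.5 mm.
All pieces are centred on the horizontal centroidal axis, so I = ΣĪ (holes subtracted) = 1 967 583 mm⁴.
Extreme fibre distance c = 42.5 mm; S = I/c = 46 296 mm³.

S_x ≈ 4.63 × 10⁴ mm³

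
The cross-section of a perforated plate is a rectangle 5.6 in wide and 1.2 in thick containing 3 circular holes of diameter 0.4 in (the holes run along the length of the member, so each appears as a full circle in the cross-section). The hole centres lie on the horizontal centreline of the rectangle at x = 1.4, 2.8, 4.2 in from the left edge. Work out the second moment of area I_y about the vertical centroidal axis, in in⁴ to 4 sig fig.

I_y ≈ 17.07 in⁴

Break the section into simple shapes (no overlaps), measuring from the bottom-left corner of the bounding box.
Plate: 5.6 × 1.2, A = 6.72 in², x = 2.8 in, Ī = 17.5616 in⁴.
Hole 1 (subtracted): ⌀0.4, A = 0.125664 in², x = 1.4 in, Ī = 0.00125664 in⁴.
Hole 2 (subtracted): ⌀0.4, A = 0.125664 in², x = 2.8 in, Ī = 0.00125664 in⁴.
Hole 3 (subtracted): ⌀0.4, A = 0.125664 in², x = 4.2 in, Ī = 0.00125664 in⁴.
By symmetry the centroid is at mid-width, x̄ = 2.8 in.
Transfer each piece to the vertical centroidal axis using Ī + A·d² with d = x − 2.8:
  plate: d = 0 in → contributes +17.5616 in⁴
  hole 1: d = -1.4 in → contributes −0.247558 in⁴
  hole 2: d = 0 in → contributes −0.00125664 in⁴
  hole 3: d = 1.4 in → contributes −0.247558 in⁴
Total I = 17.0652 in⁴.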